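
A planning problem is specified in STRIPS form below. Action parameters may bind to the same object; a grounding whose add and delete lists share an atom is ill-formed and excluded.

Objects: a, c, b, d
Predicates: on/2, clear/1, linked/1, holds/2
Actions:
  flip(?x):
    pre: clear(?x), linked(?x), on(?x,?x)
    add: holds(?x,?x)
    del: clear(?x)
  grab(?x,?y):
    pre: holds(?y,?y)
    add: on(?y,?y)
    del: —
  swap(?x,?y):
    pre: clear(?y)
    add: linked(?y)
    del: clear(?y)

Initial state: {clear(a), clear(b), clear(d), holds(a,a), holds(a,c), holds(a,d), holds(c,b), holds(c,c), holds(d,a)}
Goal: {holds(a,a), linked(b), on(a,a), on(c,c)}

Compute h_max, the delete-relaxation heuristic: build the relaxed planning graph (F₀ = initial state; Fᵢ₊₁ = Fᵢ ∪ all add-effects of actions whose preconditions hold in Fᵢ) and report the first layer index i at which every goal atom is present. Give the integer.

1

F0 = init (9 atoms)
F1 = F0 ∪ {linked(a), linked(b), linked(d), on(a,a), on(c,c)}  (14 atoms)
goal ⊆ F1  ⇒  h_max = 1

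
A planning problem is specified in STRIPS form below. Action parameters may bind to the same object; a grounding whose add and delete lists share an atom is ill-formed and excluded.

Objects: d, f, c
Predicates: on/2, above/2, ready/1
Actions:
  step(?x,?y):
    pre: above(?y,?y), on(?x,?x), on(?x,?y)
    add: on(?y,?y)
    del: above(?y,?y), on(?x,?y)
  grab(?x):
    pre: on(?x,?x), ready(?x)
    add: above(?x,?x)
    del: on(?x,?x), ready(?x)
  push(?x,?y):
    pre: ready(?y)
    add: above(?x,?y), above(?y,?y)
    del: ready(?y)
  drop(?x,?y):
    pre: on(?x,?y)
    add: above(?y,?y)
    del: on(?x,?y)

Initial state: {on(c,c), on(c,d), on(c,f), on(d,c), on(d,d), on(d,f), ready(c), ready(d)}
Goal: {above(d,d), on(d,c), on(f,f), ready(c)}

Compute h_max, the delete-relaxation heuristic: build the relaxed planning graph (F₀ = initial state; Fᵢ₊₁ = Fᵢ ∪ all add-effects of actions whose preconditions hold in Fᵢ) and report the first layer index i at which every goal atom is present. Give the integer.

F0 = init (8 atoms)
F1 = F0 ∪ {above(c,c), above(c,d), above(d,c), above(d,d), above(f,c), above(f,d), above(f,f)}  (15 atoms)
F2 = F1 ∪ {on(f,f)}  (16 atoms)
goal ⊆ F2  ⇒  h_max = 2

2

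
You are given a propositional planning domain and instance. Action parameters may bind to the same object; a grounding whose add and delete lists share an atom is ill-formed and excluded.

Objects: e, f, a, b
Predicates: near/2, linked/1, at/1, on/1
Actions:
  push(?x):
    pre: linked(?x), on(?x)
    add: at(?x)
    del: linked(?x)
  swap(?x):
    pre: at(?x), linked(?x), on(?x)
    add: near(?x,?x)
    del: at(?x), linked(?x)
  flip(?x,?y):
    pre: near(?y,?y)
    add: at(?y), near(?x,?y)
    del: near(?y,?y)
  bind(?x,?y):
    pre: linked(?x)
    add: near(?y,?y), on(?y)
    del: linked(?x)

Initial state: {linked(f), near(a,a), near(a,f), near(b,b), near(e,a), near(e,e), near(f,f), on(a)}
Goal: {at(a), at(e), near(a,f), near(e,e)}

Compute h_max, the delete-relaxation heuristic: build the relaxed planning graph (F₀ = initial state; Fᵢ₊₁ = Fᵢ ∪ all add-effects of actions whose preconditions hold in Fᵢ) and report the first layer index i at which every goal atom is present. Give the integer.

1

F0 = init (8 atoms)
F1 = F0 ∪ {at(a), at(b), at(e), at(f), near(a,b), near(a,e), near(b,a), near(b,e), near(b,f), near(e,b), near(e,f), near(f,a), near(f,b), near(f,e), on(b), on(e), on(f)}  (25 atoms)
goal ⊆ F1  ⇒  h_max = 1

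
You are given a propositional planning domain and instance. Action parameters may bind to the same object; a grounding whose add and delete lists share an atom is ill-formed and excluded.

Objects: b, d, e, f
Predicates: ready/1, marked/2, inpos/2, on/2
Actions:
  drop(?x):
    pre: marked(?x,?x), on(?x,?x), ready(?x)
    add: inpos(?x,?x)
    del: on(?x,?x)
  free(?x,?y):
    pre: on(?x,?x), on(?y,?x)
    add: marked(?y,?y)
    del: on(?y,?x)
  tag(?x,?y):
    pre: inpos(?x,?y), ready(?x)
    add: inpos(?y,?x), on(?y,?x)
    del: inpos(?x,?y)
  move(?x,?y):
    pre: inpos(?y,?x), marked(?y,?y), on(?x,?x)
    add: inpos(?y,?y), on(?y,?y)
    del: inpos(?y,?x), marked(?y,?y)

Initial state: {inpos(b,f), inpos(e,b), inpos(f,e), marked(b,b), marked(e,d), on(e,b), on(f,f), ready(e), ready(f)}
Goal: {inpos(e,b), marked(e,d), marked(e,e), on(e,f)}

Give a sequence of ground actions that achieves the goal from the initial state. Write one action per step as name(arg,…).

1. tag(f,e)  →  {inpos(b,f), inpos(e,b), inpos(e,f), marked(b,b), marked(e,d), on(e,b), on(e,f), on(f,f), ready(e), ready(f)}
2. move(f,b)  →  {inpos(b,b), inpos(e,b), inpos(e,f), marked(e,d), on(b,b), on(e,b), on(e,f), on(f,f), ready(e), ready(f)}
3. free(b,e)  →  {inpos(b,b), inpos(e,b), inpos(e,f), marked(e,d), marked(e,e), on(b,b), on(e,f), on(f,f), ready(e), ready(f)}

tag(f,e); move(f,b); free(b,e)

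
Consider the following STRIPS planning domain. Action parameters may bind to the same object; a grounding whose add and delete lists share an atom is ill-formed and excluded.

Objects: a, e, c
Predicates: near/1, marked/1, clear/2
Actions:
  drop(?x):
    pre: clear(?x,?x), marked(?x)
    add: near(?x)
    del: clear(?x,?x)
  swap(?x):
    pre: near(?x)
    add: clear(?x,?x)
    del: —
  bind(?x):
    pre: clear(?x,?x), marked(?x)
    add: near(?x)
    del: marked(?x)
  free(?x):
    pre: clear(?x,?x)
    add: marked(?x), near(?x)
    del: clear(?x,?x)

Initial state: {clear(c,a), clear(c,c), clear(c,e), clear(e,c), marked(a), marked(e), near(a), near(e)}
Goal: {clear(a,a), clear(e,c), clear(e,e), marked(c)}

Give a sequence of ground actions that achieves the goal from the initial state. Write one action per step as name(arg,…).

1. swap(a)  →  {clear(a,a), clear(c,a), clear(c,c), clear(c,e), clear(e,c), marked(a), marked(e), near(a), near(e)}
2. swap(e)  →  {clear(a,a), clear(c,a), clear(c,c), clear(c,e), clear(e,c), clear(e,e), marked(a), marked(e), near(a), near(e)}
3. free(c)  →  {clear(a,a), clear(c,a), clear(c,e), clear(e,c), clear(e,e), marked(a), marked(c), marked(e), near(a), near(c), near(e)}

swap(a); swap(e); free(c)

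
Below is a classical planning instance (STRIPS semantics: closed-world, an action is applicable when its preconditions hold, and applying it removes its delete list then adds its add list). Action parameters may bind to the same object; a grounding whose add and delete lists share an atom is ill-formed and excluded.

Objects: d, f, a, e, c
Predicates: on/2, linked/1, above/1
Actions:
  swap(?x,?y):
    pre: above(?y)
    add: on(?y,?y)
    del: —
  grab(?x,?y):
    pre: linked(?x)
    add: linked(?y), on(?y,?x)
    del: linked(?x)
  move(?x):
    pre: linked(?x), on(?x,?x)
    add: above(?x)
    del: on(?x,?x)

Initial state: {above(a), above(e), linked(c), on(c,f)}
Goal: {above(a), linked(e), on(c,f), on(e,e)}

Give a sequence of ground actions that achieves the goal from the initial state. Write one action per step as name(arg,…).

1. swap(d,e)  →  {above(a), above(e), linked(c), on(c,f), on(e,e)}
2. grab(c,e)  →  {above(a), above(e), linked(e), on(c,f), on(e,c), on(e,e)}

swap(d,e); grab(c,e)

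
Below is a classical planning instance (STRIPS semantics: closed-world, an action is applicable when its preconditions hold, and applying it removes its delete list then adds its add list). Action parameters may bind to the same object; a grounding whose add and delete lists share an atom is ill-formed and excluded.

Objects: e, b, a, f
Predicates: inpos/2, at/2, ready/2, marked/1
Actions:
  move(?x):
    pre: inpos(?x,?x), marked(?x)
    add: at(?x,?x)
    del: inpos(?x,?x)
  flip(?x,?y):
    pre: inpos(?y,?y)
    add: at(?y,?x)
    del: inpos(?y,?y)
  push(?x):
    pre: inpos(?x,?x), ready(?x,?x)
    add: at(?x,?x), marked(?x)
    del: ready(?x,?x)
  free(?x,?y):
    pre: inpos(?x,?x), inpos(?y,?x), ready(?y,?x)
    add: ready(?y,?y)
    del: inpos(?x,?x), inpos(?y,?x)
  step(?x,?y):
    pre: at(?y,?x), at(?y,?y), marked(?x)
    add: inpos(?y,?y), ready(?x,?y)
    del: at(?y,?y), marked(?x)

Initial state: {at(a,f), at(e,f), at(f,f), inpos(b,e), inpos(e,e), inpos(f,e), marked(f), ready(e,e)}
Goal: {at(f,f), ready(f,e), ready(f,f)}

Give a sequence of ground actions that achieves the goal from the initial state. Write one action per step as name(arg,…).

1. flip(e,e)  →  {at(a,f), at(e,e), at(e,f), at(f,f), inpos(b,e), inpos(f,e), marked(f), ready(e,e)}
2. step(f,e)  →  {at(a,f), at(e,f), at(f,f), inpos(b,e), inpos(e,e), inpos(f,e), ready(e,e), ready(f,e)}
3. free(e,f)  →  {at(a,f), at(e,f), at(f,f), inpos(b,e), ready(e,e), ready(f,e), ready(f,f)}

flip(e,e); step(f,e); free(e,f)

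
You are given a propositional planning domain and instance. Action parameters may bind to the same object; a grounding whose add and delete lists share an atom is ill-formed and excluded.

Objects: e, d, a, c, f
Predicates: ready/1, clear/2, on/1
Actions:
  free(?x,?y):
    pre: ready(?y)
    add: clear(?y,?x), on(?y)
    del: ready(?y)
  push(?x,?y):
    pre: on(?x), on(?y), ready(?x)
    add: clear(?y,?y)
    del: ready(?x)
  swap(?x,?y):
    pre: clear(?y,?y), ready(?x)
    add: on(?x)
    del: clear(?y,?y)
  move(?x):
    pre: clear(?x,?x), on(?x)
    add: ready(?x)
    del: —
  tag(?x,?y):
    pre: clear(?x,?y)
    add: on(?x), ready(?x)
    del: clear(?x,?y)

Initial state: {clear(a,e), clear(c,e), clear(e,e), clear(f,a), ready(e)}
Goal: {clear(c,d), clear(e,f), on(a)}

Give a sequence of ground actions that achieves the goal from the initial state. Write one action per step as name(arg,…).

free(f,e); tag(a,e); tag(c,e); free(d,c)

1. free(f,e)  →  {clear(a,e), clear(c,e), clear(e,e), clear(e,f), clear(f,a), on(e)}
2. tag(a,e)  →  {clear(c,e), clear(e,e), clear(e,f), clear(f,a), on(a), on(e), ready(a)}
3. tag(c,e)  →  {clear(e,e), clear(e,f), clear(f,a), on(a), on(c), on(e), ready(a), ready(c)}
4. free(d,c)  →  {clear(c,d), clear(e,e), clear(e,f), clear(f,a), on(a), on(c), on(e), ready(a)}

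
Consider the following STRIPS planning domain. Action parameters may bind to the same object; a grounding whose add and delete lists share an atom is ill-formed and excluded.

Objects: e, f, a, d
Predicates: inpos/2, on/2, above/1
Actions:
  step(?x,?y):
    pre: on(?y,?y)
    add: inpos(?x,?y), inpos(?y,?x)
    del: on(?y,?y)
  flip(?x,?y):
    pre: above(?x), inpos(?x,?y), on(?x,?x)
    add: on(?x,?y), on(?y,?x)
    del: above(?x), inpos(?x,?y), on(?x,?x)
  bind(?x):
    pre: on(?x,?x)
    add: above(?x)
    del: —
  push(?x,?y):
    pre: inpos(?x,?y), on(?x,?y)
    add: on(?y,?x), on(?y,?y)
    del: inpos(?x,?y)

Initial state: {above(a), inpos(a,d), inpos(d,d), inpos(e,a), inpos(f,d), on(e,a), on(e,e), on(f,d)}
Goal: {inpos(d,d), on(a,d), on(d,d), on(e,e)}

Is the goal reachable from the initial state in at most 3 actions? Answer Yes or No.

Yes

1. push(e,a)  →  {above(a), inpos(a,d), inpos(d,d), inpos(f,d), on(a,a), on(a,e), on(e,a), on(e,e), on(f,d)}
2. flip(a,d)  →  {inpos(d,d), inpos(f,d), on(a,d), on(a,e), on(d,a), on(e,a), on(e,e), on(f,d)}
3. push(f,d)  →  {inpos(d,d), on(a,d), on(a,e), on(d,a), on(d,d), on(d,f), on(e,a), on(e,e), on(f,d)}
optimal plan length = 3; 3 ≤ 3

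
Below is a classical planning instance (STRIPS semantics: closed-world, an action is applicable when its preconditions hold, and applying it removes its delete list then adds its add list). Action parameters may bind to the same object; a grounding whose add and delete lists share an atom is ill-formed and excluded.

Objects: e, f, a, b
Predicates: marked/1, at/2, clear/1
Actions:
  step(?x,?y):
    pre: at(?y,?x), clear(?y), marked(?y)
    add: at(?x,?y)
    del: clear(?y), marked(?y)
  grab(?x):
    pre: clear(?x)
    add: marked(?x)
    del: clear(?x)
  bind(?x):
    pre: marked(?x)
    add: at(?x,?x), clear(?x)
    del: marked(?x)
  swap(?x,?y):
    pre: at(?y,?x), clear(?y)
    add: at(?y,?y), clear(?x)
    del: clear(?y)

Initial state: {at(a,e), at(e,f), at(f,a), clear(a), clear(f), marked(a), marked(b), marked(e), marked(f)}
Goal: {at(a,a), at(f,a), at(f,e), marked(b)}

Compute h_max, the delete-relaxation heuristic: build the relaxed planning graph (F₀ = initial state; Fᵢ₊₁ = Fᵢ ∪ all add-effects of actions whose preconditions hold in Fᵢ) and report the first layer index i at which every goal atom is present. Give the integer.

2

F0 = init (9 atoms)
F1 = F0 ∪ {at(a,a), at(a,f), at(b,b), at(e,a), at(e,e), at(f,f), clear(b), clear(e)}  (17 atoms)
F2 = F1 ∪ {at(f,e)}  (18 atoms)
goal ⊆ F2  ⇒  h_max = 2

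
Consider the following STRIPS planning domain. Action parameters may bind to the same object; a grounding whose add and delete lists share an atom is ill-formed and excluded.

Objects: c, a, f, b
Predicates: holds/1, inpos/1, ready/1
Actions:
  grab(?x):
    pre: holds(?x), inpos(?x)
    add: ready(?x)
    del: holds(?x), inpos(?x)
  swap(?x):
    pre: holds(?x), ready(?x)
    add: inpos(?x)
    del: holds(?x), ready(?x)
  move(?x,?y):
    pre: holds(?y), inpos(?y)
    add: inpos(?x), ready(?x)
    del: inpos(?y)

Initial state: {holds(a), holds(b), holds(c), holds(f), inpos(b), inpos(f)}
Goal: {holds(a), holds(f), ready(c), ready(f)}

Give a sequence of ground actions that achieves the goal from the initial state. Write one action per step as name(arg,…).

move(c,f); move(f,c)

1. move(c,f)  →  {holds(a), holds(b), holds(c), holds(f), inpos(b), inpos(c), ready(c)}
2. move(f,c)  →  {holds(a), holds(b), holds(c), holds(f), inpos(b), inpos(f), ready(c), ready(f)}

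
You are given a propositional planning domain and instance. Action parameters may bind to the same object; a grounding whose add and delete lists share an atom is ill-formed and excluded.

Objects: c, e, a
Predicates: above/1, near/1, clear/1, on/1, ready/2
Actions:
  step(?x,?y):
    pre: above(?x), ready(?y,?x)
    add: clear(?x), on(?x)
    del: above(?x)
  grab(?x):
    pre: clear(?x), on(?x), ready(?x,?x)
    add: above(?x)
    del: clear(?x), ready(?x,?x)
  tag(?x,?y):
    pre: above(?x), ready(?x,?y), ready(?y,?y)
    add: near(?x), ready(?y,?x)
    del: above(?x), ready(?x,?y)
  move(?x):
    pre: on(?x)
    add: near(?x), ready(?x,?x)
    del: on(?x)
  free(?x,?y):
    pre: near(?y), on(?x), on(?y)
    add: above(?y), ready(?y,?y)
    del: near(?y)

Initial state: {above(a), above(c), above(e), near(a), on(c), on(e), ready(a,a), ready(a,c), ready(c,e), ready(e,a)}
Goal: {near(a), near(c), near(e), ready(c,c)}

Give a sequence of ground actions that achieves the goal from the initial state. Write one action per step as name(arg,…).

1. tag(e,a)  →  {above(a), above(c), near(a), near(e), on(c), on(e), ready(a,a), ready(a,c), ready(a,e), ready(c,e)}
2. move(c)  →  {above(a), above(c), near(a), near(c), near(e), on(e), ready(a,a), ready(a,c), ready(a,e), ready(c,c), ready(c,e)}

tag(e,a); move(c)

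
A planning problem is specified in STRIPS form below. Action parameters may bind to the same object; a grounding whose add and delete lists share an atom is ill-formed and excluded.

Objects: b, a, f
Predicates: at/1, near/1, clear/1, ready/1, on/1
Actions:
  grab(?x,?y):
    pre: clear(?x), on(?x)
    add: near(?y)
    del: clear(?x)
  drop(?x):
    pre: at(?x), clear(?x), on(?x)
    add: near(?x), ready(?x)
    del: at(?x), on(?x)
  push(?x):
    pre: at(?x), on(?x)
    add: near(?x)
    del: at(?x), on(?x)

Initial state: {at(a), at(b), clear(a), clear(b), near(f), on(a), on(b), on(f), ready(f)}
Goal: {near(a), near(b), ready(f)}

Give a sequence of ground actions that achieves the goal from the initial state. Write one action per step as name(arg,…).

1. grab(b,b)  →  {at(a), at(b), clear(a), near(b), near(f), on(a), on(b), on(f), ready(f)}
2. grab(a,a)  →  {at(a), at(b), near(a), near(b), near(f), on(a), on(b), on(f), ready(f)}

grab(b,b); grab(a,a)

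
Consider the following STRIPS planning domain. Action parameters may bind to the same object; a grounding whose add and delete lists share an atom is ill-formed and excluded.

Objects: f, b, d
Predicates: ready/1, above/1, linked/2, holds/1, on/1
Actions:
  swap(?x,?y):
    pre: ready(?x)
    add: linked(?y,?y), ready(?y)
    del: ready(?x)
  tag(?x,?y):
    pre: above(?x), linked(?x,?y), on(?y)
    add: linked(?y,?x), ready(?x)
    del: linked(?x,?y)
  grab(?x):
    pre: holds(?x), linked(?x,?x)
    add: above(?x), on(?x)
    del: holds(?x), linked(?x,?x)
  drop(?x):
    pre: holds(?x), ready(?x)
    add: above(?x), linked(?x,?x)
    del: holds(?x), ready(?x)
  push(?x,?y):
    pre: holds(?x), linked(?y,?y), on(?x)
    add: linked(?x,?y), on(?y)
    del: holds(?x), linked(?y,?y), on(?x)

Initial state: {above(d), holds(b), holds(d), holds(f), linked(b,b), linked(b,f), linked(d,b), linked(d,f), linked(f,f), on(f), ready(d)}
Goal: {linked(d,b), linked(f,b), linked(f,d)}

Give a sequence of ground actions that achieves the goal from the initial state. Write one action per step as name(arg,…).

tag(d,f); push(f,b)

1. tag(d,f)  →  {above(d), holds(b), holds(d), holds(f), linked(b,b), linked(b,f), linked(d,b), linked(f,d), linked(f,f), on(f), ready(d)}
2. push(f,b)  →  {above(d), holds(b), holds(d), linked(b,f), linked(d,b), linked(f,b), linked(f,d), linked(f,f), on(b), ready(d)}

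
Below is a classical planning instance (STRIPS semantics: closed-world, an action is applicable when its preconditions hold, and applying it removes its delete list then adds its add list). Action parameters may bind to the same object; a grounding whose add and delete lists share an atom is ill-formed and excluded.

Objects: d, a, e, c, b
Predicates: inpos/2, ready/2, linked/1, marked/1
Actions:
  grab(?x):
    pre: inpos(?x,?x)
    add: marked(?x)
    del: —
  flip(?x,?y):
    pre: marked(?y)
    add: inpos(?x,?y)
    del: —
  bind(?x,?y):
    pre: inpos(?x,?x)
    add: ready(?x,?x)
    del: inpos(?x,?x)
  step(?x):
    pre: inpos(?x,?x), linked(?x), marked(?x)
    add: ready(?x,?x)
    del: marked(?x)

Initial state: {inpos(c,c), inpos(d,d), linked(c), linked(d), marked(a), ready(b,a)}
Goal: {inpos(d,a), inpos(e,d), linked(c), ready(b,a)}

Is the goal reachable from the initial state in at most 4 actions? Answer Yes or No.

1. grab(d)  →  {inpos(c,c), inpos(d,d), linked(c), linked(d), marked(a), marked(d), ready(b,a)}
2. flip(d,a)  →  {inpos(c,c), inpos(d,a), inpos(d,d), linked(c), linked(d), marked(a), marked(d), ready(b,a)}
3. flip(e,d)  →  {inpos(c,c), inpos(d,a), inpos(d,d), inpos(e,d), linked(c), linked(d), marked(a), marked(d), ready(b,a)}
optimal plan length = 3; 3 ≤ 4

Yes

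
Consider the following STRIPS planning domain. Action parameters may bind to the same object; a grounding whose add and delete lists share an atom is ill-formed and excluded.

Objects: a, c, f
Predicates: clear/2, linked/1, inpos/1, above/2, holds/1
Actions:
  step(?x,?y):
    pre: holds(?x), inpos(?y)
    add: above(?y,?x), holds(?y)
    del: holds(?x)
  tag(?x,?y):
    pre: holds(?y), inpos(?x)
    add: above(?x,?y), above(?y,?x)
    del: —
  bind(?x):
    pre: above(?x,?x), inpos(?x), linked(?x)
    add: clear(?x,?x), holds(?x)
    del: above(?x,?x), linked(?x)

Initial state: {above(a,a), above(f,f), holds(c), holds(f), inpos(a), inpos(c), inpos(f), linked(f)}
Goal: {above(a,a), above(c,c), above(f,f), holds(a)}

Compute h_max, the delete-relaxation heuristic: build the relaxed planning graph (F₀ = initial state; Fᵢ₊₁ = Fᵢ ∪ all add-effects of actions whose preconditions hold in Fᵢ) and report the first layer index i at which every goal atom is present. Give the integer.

1

F0 = init (8 atoms)
F1 = F0 ∪ {above(a,c), above(a,f), above(c,a), above(c,c), above(c,f), above(f,a), above(f,c), clear(f,f), holds(a)}  (17 atoms)
goal ⊆ F1  ⇒  h_max = 1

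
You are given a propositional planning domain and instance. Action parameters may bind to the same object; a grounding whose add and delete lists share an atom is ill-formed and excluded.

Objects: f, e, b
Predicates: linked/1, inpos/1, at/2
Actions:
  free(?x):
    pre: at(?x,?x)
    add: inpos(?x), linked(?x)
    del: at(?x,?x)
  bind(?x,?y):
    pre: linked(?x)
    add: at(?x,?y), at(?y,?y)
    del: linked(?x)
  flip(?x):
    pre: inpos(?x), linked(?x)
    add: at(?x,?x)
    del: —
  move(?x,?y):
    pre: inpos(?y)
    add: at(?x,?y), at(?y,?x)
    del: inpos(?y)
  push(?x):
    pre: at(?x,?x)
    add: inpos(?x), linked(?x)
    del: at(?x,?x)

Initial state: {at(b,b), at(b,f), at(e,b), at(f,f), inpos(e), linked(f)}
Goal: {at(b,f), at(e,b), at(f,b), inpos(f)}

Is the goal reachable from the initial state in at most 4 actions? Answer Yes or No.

Yes

1. free(f)  →  {at(b,b), at(b,f), at(e,b), inpos(e), inpos(f), linked(f)}
2. bind(f,b)  →  {at(b,b), at(b,f), at(e,b), at(f,b), inpos(e), inpos(f)}
optimal plan length = 2; 2 ≤ 4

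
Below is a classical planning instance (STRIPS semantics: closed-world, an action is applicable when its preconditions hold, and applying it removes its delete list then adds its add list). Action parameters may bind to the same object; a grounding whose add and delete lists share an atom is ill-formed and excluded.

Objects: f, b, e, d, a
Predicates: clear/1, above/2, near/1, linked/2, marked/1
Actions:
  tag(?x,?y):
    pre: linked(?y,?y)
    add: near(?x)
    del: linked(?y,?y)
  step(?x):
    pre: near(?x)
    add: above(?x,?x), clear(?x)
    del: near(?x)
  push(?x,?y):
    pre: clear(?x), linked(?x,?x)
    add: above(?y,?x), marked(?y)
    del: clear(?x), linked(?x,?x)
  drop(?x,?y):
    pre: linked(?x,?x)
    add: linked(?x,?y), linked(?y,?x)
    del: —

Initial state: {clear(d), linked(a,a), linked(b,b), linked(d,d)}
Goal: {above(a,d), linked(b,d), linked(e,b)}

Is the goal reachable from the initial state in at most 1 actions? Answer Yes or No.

1. push(d,a)  →  {above(a,d), linked(a,a), linked(b,b), marked(a)}
2. drop(b,e)  →  {above(a,d), linked(a,a), linked(b,b), linked(b,e), linked(e,b), marked(a)}
3. drop(b,d)  →  {above(a,d), linked(a,a), linked(b,b), linked(b,d), linked(b,e), linked(d,b), linked(e,b), marked(a)}
optimal plan length = 3; 3 > 1

No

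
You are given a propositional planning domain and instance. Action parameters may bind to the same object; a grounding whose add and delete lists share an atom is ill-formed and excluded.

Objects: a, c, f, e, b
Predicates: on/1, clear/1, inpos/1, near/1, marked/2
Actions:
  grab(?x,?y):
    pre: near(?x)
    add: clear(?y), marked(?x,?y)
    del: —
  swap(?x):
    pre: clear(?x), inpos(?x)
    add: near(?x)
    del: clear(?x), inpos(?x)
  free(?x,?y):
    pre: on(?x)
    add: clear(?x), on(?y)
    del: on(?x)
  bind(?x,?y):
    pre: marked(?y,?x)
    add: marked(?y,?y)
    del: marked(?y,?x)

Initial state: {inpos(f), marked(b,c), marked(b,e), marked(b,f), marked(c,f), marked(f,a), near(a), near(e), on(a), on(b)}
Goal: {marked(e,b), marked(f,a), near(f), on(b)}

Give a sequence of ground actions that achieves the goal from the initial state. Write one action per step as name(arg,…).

1. grab(a,f)  →  {clear(f), inpos(f), marked(a,f), marked(b,c), marked(b,e), marked(b,f), marked(c,f), marked(f,a), near(a), near(e), on(a), on(b)}
2. grab(e,b)  →  {clear(b), clear(f), inpos(f), marked(a,f), marked(b,c), marked(b,e), marked(b,f), marked(c,f), marked(e,b), marked(f,a), near(a), near(e), on(a), on(b)}
3. swap(f)  →  {clear(b), marked(a,f), marked(b,c), marked(b,e), marked(b,f), marked(c,f), marked(e,b), marked(f,a), near(a), near(e), near(f), on(a), on(b)}

grab(a,f); grab(e,b); swap(f)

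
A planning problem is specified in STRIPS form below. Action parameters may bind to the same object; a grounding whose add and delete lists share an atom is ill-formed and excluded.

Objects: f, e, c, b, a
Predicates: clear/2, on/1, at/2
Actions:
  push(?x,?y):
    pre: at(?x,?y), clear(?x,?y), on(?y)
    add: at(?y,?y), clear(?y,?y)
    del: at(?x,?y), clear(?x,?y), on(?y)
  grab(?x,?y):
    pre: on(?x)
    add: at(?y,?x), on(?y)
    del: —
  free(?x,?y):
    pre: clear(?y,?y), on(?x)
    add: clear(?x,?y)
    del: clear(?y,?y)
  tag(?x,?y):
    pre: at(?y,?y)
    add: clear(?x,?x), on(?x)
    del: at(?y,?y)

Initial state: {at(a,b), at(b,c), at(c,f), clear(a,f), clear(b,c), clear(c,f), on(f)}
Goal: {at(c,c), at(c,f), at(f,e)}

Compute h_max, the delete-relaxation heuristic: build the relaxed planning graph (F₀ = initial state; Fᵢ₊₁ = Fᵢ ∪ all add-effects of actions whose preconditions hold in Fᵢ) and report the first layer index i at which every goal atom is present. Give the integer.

F0 = init (7 atoms)
F1 = F0 ∪ {at(a,f), at(b,f), at(e,f), at(f,f), clear(f,f), on(a), on(b), on(c), on(e)}  (16 atoms)
F2 = F1 ∪ {at(a,a), at(a,c), at(a,e), at(b,a), at(b,b), at(b,e), at(c,a), at(c,b), at(c,c), at(c,e), at(e,a), at(e,b), at(e,c), at(e,e), at(f,a), at(f,b), at(f,c), at(f,e), clear(a,a), clear(b,b), clear(b,f), clear(c,c), clear(e,e), clear(e,f)}  (40 atoms)
goal ⊆ F2  ⇒  h_max = 2

2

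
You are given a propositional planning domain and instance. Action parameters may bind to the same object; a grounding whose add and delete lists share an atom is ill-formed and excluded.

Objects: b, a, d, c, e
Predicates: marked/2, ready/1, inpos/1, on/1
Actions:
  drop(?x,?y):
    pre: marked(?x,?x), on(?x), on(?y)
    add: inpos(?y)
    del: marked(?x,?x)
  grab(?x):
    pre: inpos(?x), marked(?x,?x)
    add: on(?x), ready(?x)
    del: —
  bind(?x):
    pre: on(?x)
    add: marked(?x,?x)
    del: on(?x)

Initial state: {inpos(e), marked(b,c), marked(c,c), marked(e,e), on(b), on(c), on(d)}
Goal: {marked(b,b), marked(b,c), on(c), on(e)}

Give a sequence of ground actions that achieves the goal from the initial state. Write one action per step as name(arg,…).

grab(e); bind(b)

1. grab(e)  →  {inpos(e), marked(b,c), marked(c,c), marked(e,e), on(b), on(c), on(d), on(e), ready(e)}
2. bind(b)  →  {inpos(e), marked(b,b), marked(b,c), marked(c,c), marked(e,e), on(c), on(d), on(e), ready(e)}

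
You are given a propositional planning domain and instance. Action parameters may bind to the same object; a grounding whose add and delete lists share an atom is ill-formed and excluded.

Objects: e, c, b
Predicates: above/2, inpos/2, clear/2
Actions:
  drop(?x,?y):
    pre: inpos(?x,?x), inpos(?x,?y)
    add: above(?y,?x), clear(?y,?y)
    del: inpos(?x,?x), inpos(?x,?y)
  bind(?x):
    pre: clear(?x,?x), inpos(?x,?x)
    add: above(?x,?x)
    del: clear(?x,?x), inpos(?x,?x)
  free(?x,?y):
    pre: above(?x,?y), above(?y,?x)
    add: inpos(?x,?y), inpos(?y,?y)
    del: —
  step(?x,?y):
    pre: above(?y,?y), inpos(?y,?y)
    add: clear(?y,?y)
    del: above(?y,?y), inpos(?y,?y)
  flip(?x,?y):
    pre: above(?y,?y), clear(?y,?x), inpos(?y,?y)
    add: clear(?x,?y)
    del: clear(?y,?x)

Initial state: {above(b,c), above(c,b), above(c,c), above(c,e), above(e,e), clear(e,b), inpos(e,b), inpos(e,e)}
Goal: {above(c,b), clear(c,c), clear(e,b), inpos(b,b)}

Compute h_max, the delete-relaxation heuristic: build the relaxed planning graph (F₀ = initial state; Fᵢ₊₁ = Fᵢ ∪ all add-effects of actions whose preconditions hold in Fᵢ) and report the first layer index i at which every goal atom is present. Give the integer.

F0 = init (8 atoms)
F1 = F0 ∪ {above(b,e), clear(b,b), clear(b,e), clear(e,e), inpos(b,b), inpos(b,c), inpos(c,b), inpos(c,c)}  (16 atoms)
F2 = F1 ∪ {above(b,b), clear(c,c)}  (18 atoms)
goal ⊆ F2  ⇒  h_max = 2

2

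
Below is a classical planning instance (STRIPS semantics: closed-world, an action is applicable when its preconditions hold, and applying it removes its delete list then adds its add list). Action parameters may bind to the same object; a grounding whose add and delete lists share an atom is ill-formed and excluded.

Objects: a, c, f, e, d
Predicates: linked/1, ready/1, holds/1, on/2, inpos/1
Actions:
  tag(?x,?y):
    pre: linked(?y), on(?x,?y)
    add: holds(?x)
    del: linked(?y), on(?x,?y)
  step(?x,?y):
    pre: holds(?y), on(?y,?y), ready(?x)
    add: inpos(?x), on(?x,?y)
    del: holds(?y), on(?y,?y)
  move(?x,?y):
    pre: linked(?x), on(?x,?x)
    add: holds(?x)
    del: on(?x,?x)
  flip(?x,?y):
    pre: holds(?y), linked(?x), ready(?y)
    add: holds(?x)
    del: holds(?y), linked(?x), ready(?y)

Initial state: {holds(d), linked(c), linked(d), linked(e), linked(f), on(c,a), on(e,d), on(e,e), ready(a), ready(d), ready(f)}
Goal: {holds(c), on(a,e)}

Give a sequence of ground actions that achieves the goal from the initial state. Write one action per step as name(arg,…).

1. tag(e,d)  →  {holds(d), holds(e), linked(c), linked(e), linked(f), on(c,a), on(e,e), ready(a), ready(d), ready(f)}
2. step(a,e)  →  {holds(d), inpos(a), linked(c), linked(e), linked(f), on(a,e), on(c,a), ready(a), ready(d), ready(f)}
3. flip(c,d)  →  {holds(c), inpos(a), linked(e), linked(f), on(a,e), on(c,a), ready(a), ready(f)}

tag(e,d); step(a,e); flip(c,d)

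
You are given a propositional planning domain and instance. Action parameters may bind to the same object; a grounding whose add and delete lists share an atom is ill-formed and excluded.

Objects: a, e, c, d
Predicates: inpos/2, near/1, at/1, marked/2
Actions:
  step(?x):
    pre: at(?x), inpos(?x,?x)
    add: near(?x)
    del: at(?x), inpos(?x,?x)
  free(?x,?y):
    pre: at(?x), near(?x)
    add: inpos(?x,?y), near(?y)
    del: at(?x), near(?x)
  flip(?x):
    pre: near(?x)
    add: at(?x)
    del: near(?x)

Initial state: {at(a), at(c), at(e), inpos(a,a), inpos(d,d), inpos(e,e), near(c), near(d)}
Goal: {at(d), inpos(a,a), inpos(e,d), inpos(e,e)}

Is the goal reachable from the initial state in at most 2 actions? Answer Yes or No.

No

1. free(c,e)  →  {at(a), at(e), inpos(a,a), inpos(c,e), inpos(d,d), inpos(e,e), near(d), near(e)}
2. free(e,d)  →  {at(a), inpos(a,a), inpos(c,e), inpos(d,d), inpos(e,d), inpos(e,e), near(d)}
3. flip(d)  →  {at(a), at(d), inpos(a,a), inpos(c,e), inpos(d,d), inpos(e,d), inpos(e,e)}
optimal plan length = 3; 3 > 2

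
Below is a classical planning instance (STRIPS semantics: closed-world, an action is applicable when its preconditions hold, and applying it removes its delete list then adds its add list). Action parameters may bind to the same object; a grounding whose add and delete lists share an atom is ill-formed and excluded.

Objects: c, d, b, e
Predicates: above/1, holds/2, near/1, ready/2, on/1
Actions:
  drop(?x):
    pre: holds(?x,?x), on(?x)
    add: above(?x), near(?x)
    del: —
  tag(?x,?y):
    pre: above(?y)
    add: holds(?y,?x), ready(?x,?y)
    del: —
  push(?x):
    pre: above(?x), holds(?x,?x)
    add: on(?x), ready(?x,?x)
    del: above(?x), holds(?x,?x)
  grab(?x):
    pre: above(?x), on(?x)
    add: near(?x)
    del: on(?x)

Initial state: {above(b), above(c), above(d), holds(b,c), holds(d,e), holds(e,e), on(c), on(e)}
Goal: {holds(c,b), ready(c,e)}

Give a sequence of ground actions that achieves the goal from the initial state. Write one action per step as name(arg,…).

1. drop(e)  →  {above(b), above(c), above(d), above(e), holds(b,c), holds(d,e), holds(e,e), near(e), on(c), on(e)}
2. tag(c,e)  →  {above(b), above(c), above(d), above(e), holds(b,c), holds(d,e), holds(e,c), holds(e,e), near(e), on(c), on(e), ready(c,e)}
3. tag(b,c)  →  {above(b), above(c), above(d), above(e), holds(b,c), holds(c,b), holds(d,e), holds(e,c), holds(e,e), near(e), on(c), on(e), ready(b,c), ready(c,e)}

drop(e); tag(c,e); tag(b,c)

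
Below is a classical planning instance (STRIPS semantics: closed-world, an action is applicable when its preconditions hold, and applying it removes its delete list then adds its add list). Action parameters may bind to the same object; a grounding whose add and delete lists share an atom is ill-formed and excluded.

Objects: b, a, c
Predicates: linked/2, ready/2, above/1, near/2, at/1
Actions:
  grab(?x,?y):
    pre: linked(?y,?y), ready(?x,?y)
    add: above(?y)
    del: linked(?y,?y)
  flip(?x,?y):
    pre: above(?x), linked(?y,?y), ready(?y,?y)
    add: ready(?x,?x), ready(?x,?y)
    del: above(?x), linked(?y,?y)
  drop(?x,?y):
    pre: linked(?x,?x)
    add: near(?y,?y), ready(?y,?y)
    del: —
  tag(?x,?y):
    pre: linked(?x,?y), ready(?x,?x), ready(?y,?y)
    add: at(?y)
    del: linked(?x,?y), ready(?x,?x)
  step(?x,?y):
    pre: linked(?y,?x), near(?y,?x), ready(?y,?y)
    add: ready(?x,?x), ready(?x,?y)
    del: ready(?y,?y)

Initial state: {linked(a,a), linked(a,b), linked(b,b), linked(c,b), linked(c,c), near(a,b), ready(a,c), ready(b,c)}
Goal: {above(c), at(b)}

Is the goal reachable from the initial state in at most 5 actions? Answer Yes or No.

1. grab(b,c)  →  {above(c), linked(a,a), linked(a,b), linked(b,b), linked(c,b), near(a,b), ready(a,c), ready(b,c)}
2. drop(b,b)  →  {above(c), linked(a,a), linked(a,b), linked(b,b), linked(c,b), near(a,b), near(b,b), ready(a,c), ready(b,b), ready(b,c)}
3. tag(b,b)  →  {above(c), at(b), linked(a,a), linked(a,b), linked(c,b), near(a,b), near(b,b), ready(a,c), ready(b,c)}
optimal plan length = 3; 3 ≤ 5

Yes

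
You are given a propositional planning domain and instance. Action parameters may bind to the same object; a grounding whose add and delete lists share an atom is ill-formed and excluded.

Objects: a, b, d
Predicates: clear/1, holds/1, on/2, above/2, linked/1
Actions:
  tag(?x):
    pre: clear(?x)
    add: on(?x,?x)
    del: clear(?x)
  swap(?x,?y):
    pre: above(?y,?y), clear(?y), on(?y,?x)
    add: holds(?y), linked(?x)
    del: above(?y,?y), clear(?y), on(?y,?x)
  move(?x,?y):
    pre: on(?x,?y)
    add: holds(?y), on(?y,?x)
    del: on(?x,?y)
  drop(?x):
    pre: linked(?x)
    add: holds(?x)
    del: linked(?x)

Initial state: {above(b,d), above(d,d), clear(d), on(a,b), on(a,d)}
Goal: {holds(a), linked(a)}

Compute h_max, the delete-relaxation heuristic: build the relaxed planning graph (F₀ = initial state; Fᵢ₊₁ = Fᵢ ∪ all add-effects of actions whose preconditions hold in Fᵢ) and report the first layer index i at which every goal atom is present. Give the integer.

2

F0 = init (5 atoms)
F1 = F0 ∪ {holds(b), holds(d), on(b,a), on(d,a), on(d,d)}  (10 atoms)
F2 = F1 ∪ {holds(a), linked(a), linked(d)}  (13 atoms)
goal ⊆ F2  ⇒  h_max = 2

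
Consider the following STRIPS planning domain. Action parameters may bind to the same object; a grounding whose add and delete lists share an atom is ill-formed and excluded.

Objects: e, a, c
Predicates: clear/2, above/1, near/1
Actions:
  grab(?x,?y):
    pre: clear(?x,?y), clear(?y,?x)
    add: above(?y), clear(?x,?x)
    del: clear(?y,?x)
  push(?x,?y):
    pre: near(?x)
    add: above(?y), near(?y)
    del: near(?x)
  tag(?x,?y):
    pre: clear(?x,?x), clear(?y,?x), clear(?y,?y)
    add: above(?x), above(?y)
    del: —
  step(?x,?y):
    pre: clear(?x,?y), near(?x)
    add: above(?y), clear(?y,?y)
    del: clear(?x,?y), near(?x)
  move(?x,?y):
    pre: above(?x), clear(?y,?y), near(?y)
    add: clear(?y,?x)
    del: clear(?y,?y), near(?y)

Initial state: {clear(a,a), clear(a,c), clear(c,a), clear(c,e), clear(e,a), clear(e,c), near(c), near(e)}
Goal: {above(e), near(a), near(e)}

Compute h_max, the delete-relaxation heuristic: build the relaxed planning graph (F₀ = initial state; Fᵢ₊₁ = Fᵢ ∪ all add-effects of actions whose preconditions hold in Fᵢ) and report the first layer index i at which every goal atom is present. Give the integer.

F0 = init (8 atoms)
F1 = F0 ∪ {above(a), above(c), above(e), clear(c,c), clear(e,e), near(a)}  (14 atoms)
goal ⊆ F1  ⇒  h_max = 1

1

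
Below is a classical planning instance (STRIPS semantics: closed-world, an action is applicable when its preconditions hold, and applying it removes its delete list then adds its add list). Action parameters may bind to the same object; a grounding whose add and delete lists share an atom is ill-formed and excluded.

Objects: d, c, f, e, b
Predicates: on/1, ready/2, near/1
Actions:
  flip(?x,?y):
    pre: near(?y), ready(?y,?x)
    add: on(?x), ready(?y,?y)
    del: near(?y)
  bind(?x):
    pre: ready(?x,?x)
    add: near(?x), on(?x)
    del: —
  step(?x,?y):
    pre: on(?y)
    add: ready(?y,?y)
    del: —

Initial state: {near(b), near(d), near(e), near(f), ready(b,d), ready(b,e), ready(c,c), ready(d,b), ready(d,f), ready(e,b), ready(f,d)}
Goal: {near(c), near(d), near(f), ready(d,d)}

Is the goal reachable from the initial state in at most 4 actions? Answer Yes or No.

Yes

1. flip(d,b)  →  {near(d), near(e), near(f), on(d), ready(b,b), ready(b,d), ready(b,e), ready(c,c), ready(d,b), ready(d,f), ready(e,b), ready(f,d)}
2. bind(c)  →  {near(c), near(d), near(e), near(f), on(c), on(d), ready(b,b), ready(b,d), ready(b,e), ready(c,c), ready(d,b), ready(d,f), ready(e,b), ready(f,d)}
3. step(d,d)  →  {near(c), near(d), near(e), near(f), on(c), on(d), ready(b,b), ready(b,d), ready(b,e), ready(c,c), ready(d,b), ready(d,d), ready(d,f), ready(e,b), ready(f,d)}
optimal plan length = 3; 3 ≤ 4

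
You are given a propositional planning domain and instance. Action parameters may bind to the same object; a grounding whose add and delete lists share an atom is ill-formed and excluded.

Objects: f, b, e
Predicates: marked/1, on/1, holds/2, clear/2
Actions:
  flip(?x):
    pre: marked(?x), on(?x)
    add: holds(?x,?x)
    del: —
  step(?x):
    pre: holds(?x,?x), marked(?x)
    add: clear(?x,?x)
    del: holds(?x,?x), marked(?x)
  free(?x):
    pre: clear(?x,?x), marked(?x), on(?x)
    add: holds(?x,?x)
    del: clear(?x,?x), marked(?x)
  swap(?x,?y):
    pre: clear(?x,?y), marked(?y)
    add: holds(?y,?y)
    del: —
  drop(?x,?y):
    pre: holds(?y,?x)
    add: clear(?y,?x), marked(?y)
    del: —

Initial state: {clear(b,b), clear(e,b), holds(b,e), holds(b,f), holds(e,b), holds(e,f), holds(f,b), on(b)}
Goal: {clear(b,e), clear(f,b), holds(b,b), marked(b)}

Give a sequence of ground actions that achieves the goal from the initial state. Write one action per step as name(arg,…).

1. drop(b,f)  →  {clear(b,b), clear(e,b), clear(f,b), holds(b,e), holds(b,f), holds(e,b), holds(e,f), holds(f,b), marked(f), on(b)}
2. drop(e,b)  →  {clear(b,b), clear(b,e), clear(e,b), clear(f,b), holds(b,e), holds(b,f), holds(e,b), holds(e,f), holds(f,b), marked(b), marked(f), on(b)}
3. flip(b)  →  {clear(b,b), clear(b,e), clear(e,b), clear(f,b), holds(b,b), holds(b,e), holds(b,f), holds(e,b), holds(e,f), holds(f,b), marked(b), marked(f), on(b)}

drop(b,f); drop(e,b); flip(b)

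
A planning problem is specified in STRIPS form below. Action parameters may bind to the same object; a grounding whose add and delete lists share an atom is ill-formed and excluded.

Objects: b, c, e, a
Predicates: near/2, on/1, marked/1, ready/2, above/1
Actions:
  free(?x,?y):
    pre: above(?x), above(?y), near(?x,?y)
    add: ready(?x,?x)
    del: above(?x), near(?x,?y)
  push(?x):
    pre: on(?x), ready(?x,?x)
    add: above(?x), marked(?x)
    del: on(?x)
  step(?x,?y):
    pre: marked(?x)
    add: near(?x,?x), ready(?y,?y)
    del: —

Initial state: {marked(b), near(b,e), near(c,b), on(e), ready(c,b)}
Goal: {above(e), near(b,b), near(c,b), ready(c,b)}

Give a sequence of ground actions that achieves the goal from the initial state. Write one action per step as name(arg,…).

1. step(b,e)  →  {marked(b), near(b,b), near(b,e), near(c,b), on(e), ready(c,b), ready(e,e)}
2. push(e)  →  {above(e), marked(b), marked(e), near(b,b), near(b,e), near(c,b), ready(c,b), ready(e,e)}

step(b,e); push(e)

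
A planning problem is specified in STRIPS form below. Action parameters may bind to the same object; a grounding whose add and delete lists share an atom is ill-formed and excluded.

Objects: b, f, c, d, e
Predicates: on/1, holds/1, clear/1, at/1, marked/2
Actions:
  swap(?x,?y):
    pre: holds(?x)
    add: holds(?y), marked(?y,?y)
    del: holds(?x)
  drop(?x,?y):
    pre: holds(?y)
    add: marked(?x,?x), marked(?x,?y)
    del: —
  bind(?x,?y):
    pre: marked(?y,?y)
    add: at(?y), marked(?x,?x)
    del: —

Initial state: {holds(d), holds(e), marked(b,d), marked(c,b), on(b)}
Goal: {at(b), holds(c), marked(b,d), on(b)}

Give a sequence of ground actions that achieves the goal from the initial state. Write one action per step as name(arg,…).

swap(d,b); swap(b,c); bind(b,b)

1. swap(d,b)  →  {holds(b), holds(e), marked(b,b), marked(b,d), marked(c,b), on(b)}
2. swap(b,c)  →  {holds(c), holds(e), marked(b,b), marked(b,d), marked(c,b), marked(c,c), on(b)}
3. bind(b,b)  →  {at(b), holds(c), holds(e), marked(b,b), marked(b,d), marked(c,b), marked(c,c), on(b)}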